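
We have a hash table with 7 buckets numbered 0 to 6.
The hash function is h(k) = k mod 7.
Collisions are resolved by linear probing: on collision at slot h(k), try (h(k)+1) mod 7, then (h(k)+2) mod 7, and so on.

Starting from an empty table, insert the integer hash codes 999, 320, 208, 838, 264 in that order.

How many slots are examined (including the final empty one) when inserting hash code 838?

999 hashes to 5; slot 5 is free -> place at 5.
320 hashes to 5; 5 taken -> place at 6.
208 hashes to 5; 5,6 taken -> place at 0.
838 hashes to 5; 5,6,0 taken -> place at 1.
264 hashes to 5; 5,6,0,1 taken -> place at 2.
Table: [208, 838, 264, -, -, 999, 320]

4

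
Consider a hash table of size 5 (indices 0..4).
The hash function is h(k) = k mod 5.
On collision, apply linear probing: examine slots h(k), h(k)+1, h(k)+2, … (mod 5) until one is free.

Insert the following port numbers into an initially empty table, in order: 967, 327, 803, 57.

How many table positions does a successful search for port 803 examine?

967 hashes to 2; slot 2 is free -> place at 2.
327 hashes to 2; 2 taken -> place at 3.
803 hashes to 3; 3 taken -> place at 4.
57 hashes to 2; 2,3,4 taken -> place at 0.
Table: [57, ., 967, 327, 803]
Lookup 803: h=3, probe 3,4 → found at 4.

2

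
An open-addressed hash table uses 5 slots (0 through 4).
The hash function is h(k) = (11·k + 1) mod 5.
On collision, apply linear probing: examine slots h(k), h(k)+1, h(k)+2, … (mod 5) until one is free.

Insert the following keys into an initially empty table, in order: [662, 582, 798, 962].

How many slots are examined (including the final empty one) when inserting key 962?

662 hashes to 3; slot 3 is free -> place at 3.
582 hashes to 3; 3 taken -> place at 4.
798 hashes to 4; 4 taken -> place at 0.
962 hashes to 3; 3,4,0 taken -> place at 1.
Table: [798, 962, _, 662, 582]

4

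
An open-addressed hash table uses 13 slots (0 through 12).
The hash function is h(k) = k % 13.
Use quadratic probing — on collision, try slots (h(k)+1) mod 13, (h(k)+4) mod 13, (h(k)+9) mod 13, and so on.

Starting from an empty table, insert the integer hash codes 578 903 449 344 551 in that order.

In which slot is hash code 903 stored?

Insert 578: h=6, slot 6 empty => index 6.
Insert 903: h=6, slot 6 occupied => index 7.
Insert 449: h=7, slot 7 occupied => index 8.
Insert 344: h=6, slots 6,7 occupied => index 10.
Insert 551: h=5, slot 5 empty => index 5.
Table: [∅, ∅, ∅, ∅, ∅, 551, 578, 903, 449, ∅, 344, ∅, ∅]

7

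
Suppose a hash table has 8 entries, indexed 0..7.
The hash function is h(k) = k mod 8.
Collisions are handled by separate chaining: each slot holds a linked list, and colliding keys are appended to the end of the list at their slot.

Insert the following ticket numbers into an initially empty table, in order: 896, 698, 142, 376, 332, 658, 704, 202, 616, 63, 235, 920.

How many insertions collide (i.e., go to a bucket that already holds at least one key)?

896 → bucket 0
698 → bucket 2
142 → bucket 6
376 → bucket 0 (collision)
332 → bucket 4
658 → bucket 2 (collision)
704 → bucket 0 (collision)
202 → bucket 2 (collision)
616 → bucket 0 (collision)
63 → bucket 7
235 → bucket 3
920 → bucket 0 (collision)
Final buckets:
0: 896 -> 376 -> 704 -> 616 -> 920
1: -
2: 698 -> 658 -> 202
3: 235
4: 332
5: -
6: 142
7: 63

6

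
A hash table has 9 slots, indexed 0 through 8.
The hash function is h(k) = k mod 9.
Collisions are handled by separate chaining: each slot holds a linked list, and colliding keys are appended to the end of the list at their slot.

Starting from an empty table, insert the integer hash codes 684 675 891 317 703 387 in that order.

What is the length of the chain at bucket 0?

Insert 684: h=0, bucket 0 empty → new chain.
Insert 675: h=0, bucket 0 nonempty → append to chain.
Insert 891: h=0, bucket 0 nonempty → append to chain.
Insert 317: h=2, bucket 2 empty → new chain.
Insert 703: h=1, bucket 1 empty → new chain.
Insert 387: h=0, bucket 0 nonempty → append to chain.
Final buckets:
0: 684 -> 675 -> 891 -> 387
1: 703
2: 317
3: ∅
4: ∅
5: ∅
6: ∅
7: ∅
8: ∅

4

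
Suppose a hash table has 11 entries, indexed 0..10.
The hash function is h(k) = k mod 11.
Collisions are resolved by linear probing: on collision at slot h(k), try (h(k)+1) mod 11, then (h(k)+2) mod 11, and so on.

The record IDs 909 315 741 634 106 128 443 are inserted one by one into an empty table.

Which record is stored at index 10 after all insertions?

106

Insert 909: h=7, slot 7 empty => index 7.
Insert 315: h=7, slot 7 occupied => index 8.
Insert 741: h=4, slot 4 empty => index 4.
Insert 634: h=7, slots 7,8 occupied => index 9.
Insert 106: h=7, slots 7,8,9 occupied => index 10.
Insert 128: h=7, slots 7,8,9,10 occupied => index 0.
Insert 443: h=3, slot 3 empty => index 3.
Table: [128, ∅, ∅, 443, 741, ∅, ∅, 909, 315, 634, 106]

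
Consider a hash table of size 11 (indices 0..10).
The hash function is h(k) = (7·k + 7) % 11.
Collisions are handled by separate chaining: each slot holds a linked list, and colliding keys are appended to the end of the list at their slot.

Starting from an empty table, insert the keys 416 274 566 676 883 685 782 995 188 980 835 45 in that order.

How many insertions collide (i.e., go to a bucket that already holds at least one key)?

Insert 416: h=4, bucket 4 empty -> new chain.
Insert 274: h=0, bucket 0 empty -> new chain.
Insert 566: h=9, bucket 9 empty -> new chain.
Insert 676: h=9, bucket 9 nonempty -> append to chain.
Insert 883: h=6, bucket 6 empty -> new chain.
Insert 685: h=6, bucket 6 nonempty -> append to chain.
Insert 782: h=3, bucket 3 empty -> new chain.
Insert 995: h=9, bucket 9 nonempty -> append to chain.
Insert 188: h=3, bucket 3 nonempty -> append to chain.
Insert 980: h=3, bucket 3 nonempty -> append to chain.
Insert 835: h=0, bucket 0 nonempty -> append to chain.
Insert 45: h=3, bucket 3 nonempty -> append to chain.
Final buckets:
0: 274 -> 835
1: _
2: _
3: 782 -> 188 -> 980 -> 45
4: 416
5: _
6: 883 -> 685
7: _
8: _
9: 566 -> 676 -> 995
10: _

7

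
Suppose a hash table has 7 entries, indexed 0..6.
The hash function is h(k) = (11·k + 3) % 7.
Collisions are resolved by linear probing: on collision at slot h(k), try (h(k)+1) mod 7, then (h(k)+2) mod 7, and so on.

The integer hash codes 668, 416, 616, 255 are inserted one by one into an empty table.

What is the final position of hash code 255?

4

Insert 668: h=1, slot 1 empty → index 1.
Insert 416: h=1, slot 1 occupied → index 2.
Insert 616: h=3, slot 3 empty → index 3.
Insert 255: h=1, slots 1,2,3 occupied → index 4.
Table: [-, 668, 416, 616, 255, -, -]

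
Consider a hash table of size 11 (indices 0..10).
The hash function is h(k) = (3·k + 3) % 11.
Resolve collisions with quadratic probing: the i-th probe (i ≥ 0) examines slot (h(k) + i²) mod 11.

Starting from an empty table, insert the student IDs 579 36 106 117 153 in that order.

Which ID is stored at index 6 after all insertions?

579 hashes to 2; slot 2 is free → place at 2.
36 hashes to 1; slot 1 is free → place at 1.
106 hashes to 2; 2 taken → place at 3.
117 hashes to 2; 2,3 taken → place at 6.
153 hashes to 0; slot 0 is free → place at 0.
Table: [153, 36, 579, 106, _, _, 117, _, _, _, _]

117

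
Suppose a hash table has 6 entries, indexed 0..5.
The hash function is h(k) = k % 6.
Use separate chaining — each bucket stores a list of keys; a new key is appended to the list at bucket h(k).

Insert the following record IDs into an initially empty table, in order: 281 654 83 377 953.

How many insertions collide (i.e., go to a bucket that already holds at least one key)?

Insert 281: h=5, bucket 5 empty → new chain.
Insert 654: h=0, bucket 0 empty → new chain.
Insert 83: h=5, bucket 5 nonempty → append to chain.
Insert 377: h=5, bucket 5 nonempty → append to chain.
Insert 953: h=5, bucket 5 nonempty → append to chain.
Final buckets:
0: 654
1: —
2: —
3: —
4: —
5: 281 -> 83 -> 377 -> 953

3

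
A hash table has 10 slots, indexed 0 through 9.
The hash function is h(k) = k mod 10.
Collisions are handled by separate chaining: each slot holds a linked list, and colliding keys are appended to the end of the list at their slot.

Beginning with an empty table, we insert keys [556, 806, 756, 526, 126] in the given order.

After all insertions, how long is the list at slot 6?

5

556 -> bucket 6
806 -> bucket 6 (collision)
756 -> bucket 6 (collision)
526 -> bucket 6 (collision)
126 -> bucket 6 (collision)
Final buckets:
0: _
1: _
2: _
3: _
4: _
5: _
6: 556 -> 806 -> 756 -> 526 -> 126
7: _
8: _
9: _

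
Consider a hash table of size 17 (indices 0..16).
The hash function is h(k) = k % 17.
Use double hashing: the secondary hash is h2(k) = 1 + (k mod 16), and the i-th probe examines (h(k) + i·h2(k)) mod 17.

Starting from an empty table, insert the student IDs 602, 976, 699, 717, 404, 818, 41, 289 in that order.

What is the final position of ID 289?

4

602 hashes to 7; slot 7 is free => place at 7.
976 hashes to 7, h2=1; 7 taken => place at 8.
699 hashes to 2; slot 2 is free => place at 2.
717 hashes to 3; slot 3 is free => place at 3.
404 hashes to 13; slot 13 is free => place at 13.
818 hashes to 2, h2=3; 2 taken => place at 5.
41 hashes to 7, h2=10; 7 taken => place at 0.
289 hashes to 0, h2=2; 0,2 taken => place at 4.
Table: [41, ∅, 699, 717, 289, 818, ∅, 602, 976, ∅, ∅, ∅, ∅, 404, ∅, ∅, ∅]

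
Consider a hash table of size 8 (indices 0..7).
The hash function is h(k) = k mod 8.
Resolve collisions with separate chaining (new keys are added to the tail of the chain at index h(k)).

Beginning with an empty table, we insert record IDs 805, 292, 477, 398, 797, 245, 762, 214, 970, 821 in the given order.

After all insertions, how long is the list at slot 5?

805 -> bucket 5
292 -> bucket 4
477 -> bucket 5 (collision)
398 -> bucket 6
797 -> bucket 5 (collision)
245 -> bucket 5 (collision)
762 -> bucket 2
214 -> bucket 6 (collision)
970 -> bucket 2 (collision)
821 -> bucket 5 (collision)
Final buckets:
0: ∅
1: ∅
2: 762 -> 970
3: ∅
4: 292
5: 805 -> 477 -> 797 -> 245 -> 821
6: 398 -> 214
7: ∅

5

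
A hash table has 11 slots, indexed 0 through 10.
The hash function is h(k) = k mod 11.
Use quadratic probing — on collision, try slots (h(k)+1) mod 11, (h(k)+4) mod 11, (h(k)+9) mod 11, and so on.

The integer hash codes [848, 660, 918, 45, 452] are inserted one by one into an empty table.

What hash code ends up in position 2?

848 hashes to 1; slot 1 is free → place at 1.
660 hashes to 0; slot 0 is free → place at 0.
918 hashes to 5; slot 5 is free → place at 5.
45 hashes to 1; 1 taken → place at 2.
452 hashes to 1; 1,2,5 taken → place at 10.
Table: [660, 848, 45, ., ., 918, ., ., ., ., 452]

45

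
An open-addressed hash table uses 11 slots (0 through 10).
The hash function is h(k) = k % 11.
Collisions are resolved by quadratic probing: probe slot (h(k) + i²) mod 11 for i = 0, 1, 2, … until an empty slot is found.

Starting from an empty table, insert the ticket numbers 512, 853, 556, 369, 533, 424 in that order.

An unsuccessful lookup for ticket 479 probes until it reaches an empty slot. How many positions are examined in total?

6

512 hashes to 6; slot 6 is free -> place at 6.
853 hashes to 6; 6 taken -> place at 7.
556 hashes to 6; 6,7 taken -> place at 10.
369 hashes to 6; 6,7,10 taken -> place at 4.
533 hashes to 5; slot 5 is free -> place at 5.
424 hashes to 6; 6,7,10,4 taken -> place at 0.
Table: [424, _, _, _, 369, 533, 512, 853, _, _, 556]
Lookup 479: h=6, probe 6,7,10,4,0,9 → slot 9 empty, not found.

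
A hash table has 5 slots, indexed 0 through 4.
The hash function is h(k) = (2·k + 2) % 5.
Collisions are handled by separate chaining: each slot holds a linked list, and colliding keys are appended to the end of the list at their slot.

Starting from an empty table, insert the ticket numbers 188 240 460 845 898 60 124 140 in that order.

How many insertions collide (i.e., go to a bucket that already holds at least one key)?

188 → bucket 3
240 → bucket 2
460 → bucket 2 (collision)
845 → bucket 2 (collision)
898 → bucket 3 (collision)
60 → bucket 2 (collision)
124 → bucket 0
140 → bucket 2 (collision)
Final buckets:
0: 124
1: ∅
2: 240 -> 460 -> 845 -> 60 -> 140
3: 188 -> 898
4: ∅

5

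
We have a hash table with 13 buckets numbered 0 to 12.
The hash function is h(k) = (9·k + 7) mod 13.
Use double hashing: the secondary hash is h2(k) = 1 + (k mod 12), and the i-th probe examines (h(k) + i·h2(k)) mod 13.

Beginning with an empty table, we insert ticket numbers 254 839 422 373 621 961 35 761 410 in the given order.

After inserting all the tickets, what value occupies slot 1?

Insert 254: h=5, slot 5 empty => index 5.
Insert 839: h=5, h2=12, slot 5 occupied => index 4.
Insert 422: h=9, slot 9 empty => index 9.
Insert 373: h=10, slot 10 empty => index 10.
Insert 621: h=6, slot 6 empty => index 6.
Insert 961: h=11, slot 11 empty => index 11.
Insert 35: h=10, h2=12, slots 10,9 occupied => index 8.
Insert 761: h=5, h2=6, slots 5,11,4,10 occupied => index 3.
Insert 410: h=5, h2=3, slots 5,8,11 occupied => index 1.
Table: [_, 410, _, 761, 839, 254, 621, _, 35, 422, 373, 961, _]

410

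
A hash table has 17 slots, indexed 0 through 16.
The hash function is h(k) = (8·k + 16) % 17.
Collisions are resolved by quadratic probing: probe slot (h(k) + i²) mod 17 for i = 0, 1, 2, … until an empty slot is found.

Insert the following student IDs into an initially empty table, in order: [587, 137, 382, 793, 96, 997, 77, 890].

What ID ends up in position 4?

587 hashes to 3; slot 3 is free → place at 3.
137 hashes to 7; slot 7 is free → place at 7.
382 hashes to 12; slot 12 is free → place at 12.
793 hashes to 2; slot 2 is free → place at 2.
96 hashes to 2; 2,3 taken → place at 6.
997 hashes to 2; 2,3,6 taken → place at 11.
77 hashes to 3; 3 taken → place at 4.
890 hashes to 13; slot 13 is free → place at 13.
Table: [∅, ∅, 793, 587, 77, ∅, 96, 137, ∅, ∅, ∅, 997, 382, 890, ∅, ∅, ∅]

77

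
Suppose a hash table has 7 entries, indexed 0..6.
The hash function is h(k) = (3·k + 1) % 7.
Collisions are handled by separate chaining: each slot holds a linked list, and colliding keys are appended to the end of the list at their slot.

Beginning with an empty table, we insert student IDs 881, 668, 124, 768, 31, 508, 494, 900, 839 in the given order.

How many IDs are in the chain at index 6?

Insert 881: h=5, bucket 5 empty → new chain.
Insert 668: h=3, bucket 3 empty → new chain.
Insert 124: h=2, bucket 2 empty → new chain.
Insert 768: h=2, bucket 2 nonempty → append to chain.
Insert 31: h=3, bucket 3 nonempty → append to chain.
Insert 508: h=6, bucket 6 empty → new chain.
Insert 494: h=6, bucket 6 nonempty → append to chain.
Insert 900: h=6, bucket 6 nonempty → append to chain.
Insert 839: h=5, bucket 5 nonempty → append to chain.
Final buckets:
0: _
1: _
2: 124 -> 768
3: 668 -> 31
4: _
5: 881 -> 839
6: 508 -> 494 -> 900

3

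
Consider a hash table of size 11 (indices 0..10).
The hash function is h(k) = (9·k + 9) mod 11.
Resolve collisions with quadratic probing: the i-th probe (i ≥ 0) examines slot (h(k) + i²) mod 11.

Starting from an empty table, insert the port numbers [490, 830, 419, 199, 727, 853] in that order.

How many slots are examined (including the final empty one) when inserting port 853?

Insert 490: h=8, slot 8 empty → index 8.
Insert 830: h=10, slot 10 empty → index 10.
Insert 419: h=7, slot 7 empty → index 7.
Insert 199: h=7, slots 7,8 occupied → index 0.
Insert 727: h=7, slots 7,8,0 occupied → index 5.
Insert 853: h=8, slot 8 occupied → index 9.
Table: [199, -, -, -, -, 727, -, 419, 490, 853, 830]

2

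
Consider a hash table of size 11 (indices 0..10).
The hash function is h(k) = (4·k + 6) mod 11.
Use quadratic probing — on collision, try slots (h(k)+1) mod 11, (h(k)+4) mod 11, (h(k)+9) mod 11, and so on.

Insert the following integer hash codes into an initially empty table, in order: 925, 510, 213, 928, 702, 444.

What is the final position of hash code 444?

925: h=10 => slot 10
510: h=0 => slot 0
213: h=0, probe 0,1 => slot 1
928: h=0, probe 0,1,4 => slot 4
702: h=9 => slot 9
444: h=0, probe 0,1,4,9,5 => slot 5
Table: [510, 213, —, —, 928, 444, —, —, —, 702, 925]

5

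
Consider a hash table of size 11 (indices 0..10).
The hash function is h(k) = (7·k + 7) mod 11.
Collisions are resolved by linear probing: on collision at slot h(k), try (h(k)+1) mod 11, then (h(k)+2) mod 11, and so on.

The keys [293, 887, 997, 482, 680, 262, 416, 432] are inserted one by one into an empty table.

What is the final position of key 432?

8

293 hashes to 1; slot 1 is free => place at 1.
887 hashes to 1; 1 taken => place at 2.
997 hashes to 1; 1,2 taken => place at 3.
482 hashes to 4; slot 4 is free => place at 4.
680 hashes to 4; 4 taken => place at 5.
262 hashes to 4; 4,5 taken => place at 6.
416 hashes to 4; 4,5,6 taken => place at 7.
432 hashes to 6; 6,7 taken => place at 8.
Table: [∅, 293, 887, 997, 482, 680, 262, 416, 432, ∅, ∅]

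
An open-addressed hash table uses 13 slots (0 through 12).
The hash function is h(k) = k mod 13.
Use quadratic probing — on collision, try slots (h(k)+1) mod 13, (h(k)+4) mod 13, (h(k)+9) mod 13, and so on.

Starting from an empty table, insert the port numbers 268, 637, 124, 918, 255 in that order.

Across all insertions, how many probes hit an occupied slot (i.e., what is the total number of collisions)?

Insert 268: h=8, slot 8 empty → index 8.
Insert 637: h=0, slot 0 empty → index 0.
Insert 124: h=7, slot 7 empty → index 7.
Insert 918: h=8, slot 8 occupied → index 9.
Insert 255: h=8, slots 8,9 occupied → index 12.
Table: [637, ∅, ∅, ∅, ∅, ∅, ∅, 124, 268, 918, ∅, ∅, 255]

3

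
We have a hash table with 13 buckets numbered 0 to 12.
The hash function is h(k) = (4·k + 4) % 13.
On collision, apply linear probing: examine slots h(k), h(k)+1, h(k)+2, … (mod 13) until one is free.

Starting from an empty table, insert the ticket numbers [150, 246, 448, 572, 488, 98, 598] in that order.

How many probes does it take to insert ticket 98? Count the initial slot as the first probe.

Insert 150: h=6, slot 6 empty => index 6.
Insert 246: h=0, slot 0 empty => index 0.
Insert 448: h=2, slot 2 empty => index 2.
Insert 572: h=4, slot 4 empty => index 4.
Insert 488: h=6, slot 6 occupied => index 7.
Insert 98: h=6, slots 6,7 occupied => index 8.
Insert 598: h=4, slot 4 occupied => index 5.
Table: [246, -, 448, -, 572, 598, 150, 488, 98, -, -, -, -]

3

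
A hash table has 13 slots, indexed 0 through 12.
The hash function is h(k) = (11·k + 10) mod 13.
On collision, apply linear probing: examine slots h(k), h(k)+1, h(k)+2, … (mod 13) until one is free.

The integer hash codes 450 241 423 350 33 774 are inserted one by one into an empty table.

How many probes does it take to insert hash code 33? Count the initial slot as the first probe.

450 hashes to 7; slot 7 is free → place at 7.
241 hashes to 9; slot 9 is free → place at 9.
423 hashes to 9; 9 taken → place at 10.
350 hashes to 12; slot 12 is free → place at 12.
33 hashes to 9; 9,10 taken → place at 11.
774 hashes to 9; 9,10,11,12 taken → place at 0.
Table: [774, ∅, ∅, ∅, ∅, ∅, ∅, 450, ∅, 241, 423, 33, 350]

3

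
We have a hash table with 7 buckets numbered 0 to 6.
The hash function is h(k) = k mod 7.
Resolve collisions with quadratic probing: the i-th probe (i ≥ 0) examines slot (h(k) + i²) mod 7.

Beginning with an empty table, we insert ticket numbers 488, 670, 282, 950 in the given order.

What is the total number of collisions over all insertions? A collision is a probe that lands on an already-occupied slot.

488: h=5 -> slot 5
670: h=5, probe 5,6 -> slot 6
282: h=2 -> slot 2
950: h=5, probe 5,6,2,0 -> slot 0
Table: [950, _, 282, _, _, 488, 670]

4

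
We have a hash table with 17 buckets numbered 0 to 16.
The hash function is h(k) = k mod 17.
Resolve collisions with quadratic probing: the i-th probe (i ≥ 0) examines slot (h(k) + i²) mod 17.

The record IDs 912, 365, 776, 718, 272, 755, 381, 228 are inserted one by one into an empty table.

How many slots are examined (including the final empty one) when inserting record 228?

5

Insert 912: h=11, slot 11 empty → index 11.
Insert 365: h=8, slot 8 empty → index 8.
Insert 776: h=11, slot 11 occupied → index 12.
Insert 718: h=4, slot 4 empty → index 4.
Insert 272: h=0, slot 0 empty → index 0.
Insert 755: h=7, slot 7 empty → index 7.
Insert 381: h=7, slots 7,8,11 occupied → index 16.
Insert 228: h=7, slots 7,8,11,16 occupied → index 6.
Table: [272, ., ., ., 718, ., 228, 755, 365, ., ., 912, 776, ., ., ., 381]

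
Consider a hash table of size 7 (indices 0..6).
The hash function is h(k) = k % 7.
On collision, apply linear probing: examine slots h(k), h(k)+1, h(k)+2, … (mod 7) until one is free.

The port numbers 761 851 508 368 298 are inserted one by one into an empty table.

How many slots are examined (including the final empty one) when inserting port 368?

4

761: h=5 => slot 5
851: h=4 => slot 4
508: h=4, probe 4,5,6 => slot 6
368: h=4, probe 4,5,6,0 => slot 0
298: h=4, probe 4,5,6,0,1 => slot 1
Table: [368, 298, —, —, 851, 761, 508]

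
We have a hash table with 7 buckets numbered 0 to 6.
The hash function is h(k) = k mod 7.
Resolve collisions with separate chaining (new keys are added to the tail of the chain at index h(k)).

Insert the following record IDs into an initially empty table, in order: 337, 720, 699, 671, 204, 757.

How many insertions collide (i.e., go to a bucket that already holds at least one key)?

4

337 → bucket 1
720 → bucket 6
699 → bucket 6 (collision)
671 → bucket 6 (collision)
204 → bucket 1 (collision)
757 → bucket 1 (collision)
Final buckets:
0: —
1: 337 -> 204 -> 757
2: —
3: —
4: —
5: —
6: 720 -> 699 -> 671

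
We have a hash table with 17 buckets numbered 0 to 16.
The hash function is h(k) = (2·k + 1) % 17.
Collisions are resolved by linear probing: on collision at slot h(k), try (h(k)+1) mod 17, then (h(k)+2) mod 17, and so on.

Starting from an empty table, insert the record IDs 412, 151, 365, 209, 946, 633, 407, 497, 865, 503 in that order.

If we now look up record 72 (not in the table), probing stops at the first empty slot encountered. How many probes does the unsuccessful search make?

5

Insert 412: h=9, slot 9 empty → index 9.
Insert 151: h=14, slot 14 empty → index 14.
Insert 365: h=0, slot 0 empty → index 0.
Insert 209: h=11, slot 11 empty → index 11.
Insert 946: h=6, slot 6 empty → index 6.
Insert 633: h=9, slot 9 occupied → index 10.
Insert 407: h=16, slot 16 empty → index 16.
Insert 497: h=9, slots 9,10,11 occupied → index 12.
Insert 865: h=14, slot 14 occupied → index 15.
Insert 503: h=4, slot 4 empty → index 4.
Table: [365, ., ., ., 503, ., 946, ., ., 412, 633, 209, 497, ., 151, 865, 407]
Lookup 72: h=9, probe 9,10,11,12,13 → slot 13 empty, not found.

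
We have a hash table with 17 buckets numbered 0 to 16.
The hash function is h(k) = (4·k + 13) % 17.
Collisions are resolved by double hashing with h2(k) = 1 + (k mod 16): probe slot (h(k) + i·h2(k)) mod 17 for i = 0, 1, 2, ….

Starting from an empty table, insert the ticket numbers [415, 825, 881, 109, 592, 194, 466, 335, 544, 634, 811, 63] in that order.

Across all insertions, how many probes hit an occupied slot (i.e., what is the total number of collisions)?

10

415: h=7 => slot 7
825: h=15 => slot 15
881: h=1 => slot 1
109: h=7, h2=14, probe 7,4 => slot 4
592: h=1, h2=1, probe 1,2 => slot 2
194: h=7, h2=3, probe 7,10 => slot 10
466: h=7, h2=3, probe 7,10,13 => slot 13
335: h=10, h2=16, probe 10,9 => slot 9
544: h=13, h2=1, probe 13,14 => slot 14
634: h=16 => slot 16
811: h=10, h2=12, probe 10,5 => slot 5
63: h=10, h2=16, probe 10,9,8 => slot 8
Table: [_, 881, 592, _, 109, 811, _, 415, 63, 335, 194, _, _, 466, 544, 825, 634]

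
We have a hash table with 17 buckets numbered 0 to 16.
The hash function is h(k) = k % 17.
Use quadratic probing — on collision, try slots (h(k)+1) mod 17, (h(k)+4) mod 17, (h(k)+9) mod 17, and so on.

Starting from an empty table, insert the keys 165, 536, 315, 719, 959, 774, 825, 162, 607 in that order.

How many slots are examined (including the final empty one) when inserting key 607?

3

165: h=12 -> slot 12
536: h=9 -> slot 9
315: h=9, probe 9,10 -> slot 10
719: h=5 -> slot 5
959: h=7 -> slot 7
774: h=9, probe 9,10,13 -> slot 13
825: h=9, probe 9,10,13,1 -> slot 1
162: h=9, probe 9,10,13,1,8 -> slot 8
607: h=12, probe 12,13,16 -> slot 16
Table: [—, 825, —, —, —, 719, —, 959, 162, 536, 315, —, 165, 774, —, —, 607]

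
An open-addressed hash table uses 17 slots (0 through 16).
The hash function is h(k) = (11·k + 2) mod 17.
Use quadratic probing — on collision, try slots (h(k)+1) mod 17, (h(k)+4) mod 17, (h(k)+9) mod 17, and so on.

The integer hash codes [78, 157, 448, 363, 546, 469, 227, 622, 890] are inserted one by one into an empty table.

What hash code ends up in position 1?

363

Insert 78: h=10, slot 10 empty => index 10.
Insert 157: h=12, slot 12 empty => index 12.
Insert 448: h=0, slot 0 empty => index 0.
Insert 363: h=0, slot 0 occupied => index 1.
Insert 546: h=7, slot 7 empty => index 7.
Insert 469: h=10, slot 10 occupied => index 11.
Insert 227: h=0, slots 0,1 occupied => index 4.
Insert 622: h=10, slots 10,11 occupied => index 14.
Insert 890: h=0, slots 0,1,4 occupied => index 9.
Table: [448, 363, _, _, 227, _, _, 546, _, 890, 78, 469, 157, _, 622, _, _]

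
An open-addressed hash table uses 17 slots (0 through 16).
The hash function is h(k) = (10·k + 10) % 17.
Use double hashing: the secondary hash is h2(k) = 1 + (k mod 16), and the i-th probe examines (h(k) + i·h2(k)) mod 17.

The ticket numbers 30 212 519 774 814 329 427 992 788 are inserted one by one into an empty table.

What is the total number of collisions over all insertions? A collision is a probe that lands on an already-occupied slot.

6

Insert 30: h=4, slot 4 empty => index 4.
Insert 212: h=5, slot 5 empty => index 5.
Insert 519: h=15, slot 15 empty => index 15.
Insert 774: h=15, h2=7, slots 15,5 occupied => index 12.
Insert 814: h=7, slot 7 empty => index 7.
Insert 329: h=2, slot 2 empty => index 2.
Insert 427: h=13, slot 13 empty => index 13.
Insert 992: h=2, h2=1, slot 2 occupied => index 3.
Insert 788: h=2, h2=5, slots 2,7,12 occupied => index 0.
Table: [788, ∅, 329, 992, 30, 212, ∅, 814, ∅, ∅, ∅, ∅, 774, 427, ∅, 519, ∅]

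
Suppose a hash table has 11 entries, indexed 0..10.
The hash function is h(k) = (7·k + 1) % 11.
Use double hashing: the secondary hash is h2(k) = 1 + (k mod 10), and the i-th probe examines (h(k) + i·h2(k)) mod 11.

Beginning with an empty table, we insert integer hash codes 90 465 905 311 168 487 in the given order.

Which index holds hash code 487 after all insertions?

8

90 hashes to 4; slot 4 is free => place at 4.
465 hashes to 0; slot 0 is free => place at 0.
905 hashes to 0, h2=6; 0 taken => place at 6.
311 hashes to 0, h2=2; 0 taken => place at 2.
168 hashes to 0, h2=9; 0 taken => place at 9.
487 hashes to 0, h2=8; 0 taken => place at 8.
Table: [465, -, 311, -, 90, -, 905, -, 487, 168, -]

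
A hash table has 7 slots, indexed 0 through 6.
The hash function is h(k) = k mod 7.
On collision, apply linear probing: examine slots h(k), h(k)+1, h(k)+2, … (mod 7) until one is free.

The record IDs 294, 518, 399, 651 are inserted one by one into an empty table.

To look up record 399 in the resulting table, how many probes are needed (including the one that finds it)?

3

294: h=0 -> slot 0
518: h=0, probe 0,1 -> slot 1
399: h=0, probe 0,1,2 -> slot 2
651: h=0, probe 0,1,2,3 -> slot 3
Table: [294, 518, 399, 651, -, -, -]
Lookup 399: h=0, probe 0,1,2 → found at 2.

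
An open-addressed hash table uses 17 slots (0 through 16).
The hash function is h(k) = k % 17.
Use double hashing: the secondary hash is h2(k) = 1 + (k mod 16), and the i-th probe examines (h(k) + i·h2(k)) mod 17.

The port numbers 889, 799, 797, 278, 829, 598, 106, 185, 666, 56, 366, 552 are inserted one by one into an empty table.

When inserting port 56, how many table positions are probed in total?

889 hashes to 5; slot 5 is free -> place at 5.
799 hashes to 0; slot 0 is free -> place at 0.
797 hashes to 15; slot 15 is free -> place at 15.
278 hashes to 6; slot 6 is free -> place at 6.
829 hashes to 13; slot 13 is free -> place at 13.
598 hashes to 3; slot 3 is free -> place at 3.
106 hashes to 4; slot 4 is free -> place at 4.
185 hashes to 15, h2=10; 15 taken -> place at 8.
666 hashes to 3, h2=11; 3 taken -> place at 14.
56 hashes to 5, h2=9; 5,14,6,15 taken -> place at 7.
366 hashes to 9; slot 9 is free -> place at 9.
552 hashes to 8, h2=9; 8,0,9 taken -> place at 1.
Table: [799, 552, _, 598, 106, 889, 278, 56, 185, 366, _, _, _, 829, 666, 797, _]

5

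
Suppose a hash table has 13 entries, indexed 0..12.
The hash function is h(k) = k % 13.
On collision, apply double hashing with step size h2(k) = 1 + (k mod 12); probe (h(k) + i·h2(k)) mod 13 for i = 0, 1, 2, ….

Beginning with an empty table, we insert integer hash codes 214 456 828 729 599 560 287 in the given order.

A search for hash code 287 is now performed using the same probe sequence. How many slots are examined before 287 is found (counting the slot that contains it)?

Insert 214: h=6, slot 6 empty => index 6.
Insert 456: h=1, slot 1 empty => index 1.
Insert 828: h=9, slot 9 empty => index 9.
Insert 729: h=1, h2=10, slot 1 occupied => index 11.
Insert 599: h=1, h2=12, slot 1 occupied => index 0.
Insert 560: h=1, h2=9, slot 1 occupied => index 10.
Insert 287: h=1, h2=12, slots 1,0 occupied => index 12.
Table: [599, 456, ∅, ∅, ∅, ∅, 214, ∅, ∅, 828, 560, 729, 287]
Lookup 287: h=1, h2=12, probe 1,0,12 → found at 12.

3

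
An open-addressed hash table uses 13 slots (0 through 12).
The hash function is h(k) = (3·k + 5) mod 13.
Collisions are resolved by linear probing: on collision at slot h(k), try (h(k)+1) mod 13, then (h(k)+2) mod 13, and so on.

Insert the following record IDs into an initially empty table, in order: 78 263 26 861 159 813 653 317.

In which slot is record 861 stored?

Insert 78: h=5, slot 5 empty -> index 5.
Insert 263: h=1, slot 1 empty -> index 1.
Insert 26: h=5, slot 5 occupied -> index 6.
Insert 861: h=1, slot 1 occupied -> index 2.
Insert 159: h=1, slots 1,2 occupied -> index 3.
Insert 813: h=0, slot 0 empty -> index 0.
Insert 653: h=1, slots 1,2,3 occupied -> index 4.
Insert 317: h=7, slot 7 empty -> index 7.
Table: [813, 263, 861, 159, 653, 78, 26, 317, -, -, -, -, -]

2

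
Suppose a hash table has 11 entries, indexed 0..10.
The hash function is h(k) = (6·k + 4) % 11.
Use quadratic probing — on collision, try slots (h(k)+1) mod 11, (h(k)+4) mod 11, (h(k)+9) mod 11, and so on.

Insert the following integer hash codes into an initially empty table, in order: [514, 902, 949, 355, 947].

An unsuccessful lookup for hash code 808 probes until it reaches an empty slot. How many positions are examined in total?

2

514: h=8 -> slot 8
902: h=4 -> slot 4
949: h=0 -> slot 0
355: h=0, probe 0,1 -> slot 1
947: h=10 -> slot 10
Table: [949, 355, _, _, 902, _, _, _, 514, _, 947]
Lookup 808: h=1, probe 1,2 → slot 2 empty, not found.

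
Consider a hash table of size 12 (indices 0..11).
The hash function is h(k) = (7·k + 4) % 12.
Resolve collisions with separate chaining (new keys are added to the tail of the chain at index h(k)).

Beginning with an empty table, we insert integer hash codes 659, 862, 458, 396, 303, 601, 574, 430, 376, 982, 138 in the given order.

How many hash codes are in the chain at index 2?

659 → bucket 9
862 → bucket 2
458 → bucket 6
396 → bucket 4
303 → bucket 1
601 → bucket 11
574 → bucket 2 (collision)
430 → bucket 2 (collision)
376 → bucket 8
982 → bucket 2 (collision)
138 → bucket 10
Final buckets:
0: .
1: 303
2: 862 -> 574 -> 430 -> 982
3: .
4: 396
5: .
6: 458
7: .
8: 376
9: 659
10: 138
11: 601

4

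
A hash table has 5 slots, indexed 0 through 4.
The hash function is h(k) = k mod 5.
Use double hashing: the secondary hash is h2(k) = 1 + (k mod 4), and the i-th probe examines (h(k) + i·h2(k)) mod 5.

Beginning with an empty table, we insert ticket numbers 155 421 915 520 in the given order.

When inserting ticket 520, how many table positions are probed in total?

155: h=0 -> slot 0
421: h=1 -> slot 1
915: h=0, h2=4, probe 0,4 -> slot 4
520: h=0, h2=1, probe 0,1,2 -> slot 2
Table: [155, 421, 520, -, 915]

3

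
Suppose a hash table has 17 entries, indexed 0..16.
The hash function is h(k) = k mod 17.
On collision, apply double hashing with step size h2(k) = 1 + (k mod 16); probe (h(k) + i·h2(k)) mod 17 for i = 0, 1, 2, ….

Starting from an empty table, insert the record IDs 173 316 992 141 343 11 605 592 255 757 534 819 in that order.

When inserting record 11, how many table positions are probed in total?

3

173: h=3 => slot 3
316: h=10 => slot 10
992: h=6 => slot 6
141: h=5 => slot 5
343: h=3, h2=8, probe 3,11 => slot 11
11: h=11, h2=12, probe 11,6,1 => slot 1
605: h=10, h2=14, probe 10,7 => slot 7
592: h=14 => slot 14
255: h=0 => slot 0
757: h=9 => slot 9
534: h=7, h2=7, probe 7,14,4 => slot 4
819: h=3, h2=4, probe 3,7,11,15 => slot 15
Table: [255, 11, ., 173, 534, 141, 992, 605, ., 757, 316, 343, ., ., 592, 819, .]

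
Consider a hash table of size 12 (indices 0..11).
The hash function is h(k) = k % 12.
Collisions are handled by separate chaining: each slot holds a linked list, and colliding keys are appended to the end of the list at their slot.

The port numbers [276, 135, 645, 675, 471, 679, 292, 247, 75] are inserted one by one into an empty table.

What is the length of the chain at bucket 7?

276 -> bucket 0
135 -> bucket 3
645 -> bucket 9
675 -> bucket 3 (collision)
471 -> bucket 3 (collision)
679 -> bucket 7
292 -> bucket 4
247 -> bucket 7 (collision)
75 -> bucket 3 (collision)
Final buckets:
0: 276
1: .
2: .
3: 135 -> 675 -> 471 -> 75
4: 292
5: .
6: .
7: 679 -> 247
8: .
9: 645
10: .
11: .

2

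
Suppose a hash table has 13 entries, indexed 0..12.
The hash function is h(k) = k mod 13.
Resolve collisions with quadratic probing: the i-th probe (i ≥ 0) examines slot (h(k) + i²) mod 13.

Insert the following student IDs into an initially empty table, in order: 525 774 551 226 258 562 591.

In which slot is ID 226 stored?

9

525: h=5 => slot 5
774: h=7 => slot 7
551: h=5, probe 5,6 => slot 6
226: h=5, probe 5,6,9 => slot 9
258: h=11 => slot 11
562: h=3 => slot 3
591: h=6, probe 6,7,10 => slot 10
Table: [—, —, —, 562, —, 525, 551, 774, —, 226, 591, 258, —]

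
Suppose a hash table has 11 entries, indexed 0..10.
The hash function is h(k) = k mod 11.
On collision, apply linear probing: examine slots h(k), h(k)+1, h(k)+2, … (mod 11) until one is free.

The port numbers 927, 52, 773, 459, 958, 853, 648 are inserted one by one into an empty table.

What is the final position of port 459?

9

927 hashes to 3; slot 3 is free → place at 3.
52 hashes to 8; slot 8 is free → place at 8.
773 hashes to 3; 3 taken → place at 4.
459 hashes to 8; 8 taken → place at 9.
958 hashes to 1; slot 1 is free → place at 1.
853 hashes to 6; slot 6 is free → place at 6.
648 hashes to 10; slot 10 is free → place at 10.
Table: [∅, 958, ∅, 927, 773, ∅, 853, ∅, 52, 459, 648]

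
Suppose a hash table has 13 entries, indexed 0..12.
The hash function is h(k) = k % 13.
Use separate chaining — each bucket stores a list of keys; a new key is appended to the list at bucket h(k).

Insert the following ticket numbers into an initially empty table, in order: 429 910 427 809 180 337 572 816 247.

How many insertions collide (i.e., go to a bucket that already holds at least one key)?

4

Insert 429: h=0, bucket 0 empty → new chain.
Insert 910: h=0, bucket 0 nonempty → append to chain.
Insert 427: h=11, bucket 11 empty → new chain.
Insert 809: h=3, bucket 3 empty → new chain.
Insert 180: h=11, bucket 11 nonempty → append to chain.
Insert 337: h=12, bucket 12 empty → new chain.
Insert 572: h=0, bucket 0 nonempty → append to chain.
Insert 816: h=10, bucket 10 empty → new chain.
Insert 247: h=0, bucket 0 nonempty → append to chain.
Final buckets:
0: 429 -> 910 -> 572 -> 247
1: _
2: _
3: 809
4: _
5: _
6: _
7: _
8: _
9: _
10: 816
11: 427 -> 180
12: 337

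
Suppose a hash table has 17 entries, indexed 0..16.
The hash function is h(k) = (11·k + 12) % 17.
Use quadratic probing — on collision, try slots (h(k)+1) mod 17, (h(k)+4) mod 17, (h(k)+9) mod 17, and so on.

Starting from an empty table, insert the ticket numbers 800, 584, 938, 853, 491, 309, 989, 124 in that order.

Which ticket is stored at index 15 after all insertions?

Insert 800: h=6, slot 6 empty -> index 6.
Insert 584: h=10, slot 10 empty -> index 10.
Insert 938: h=11, slot 11 empty -> index 11.
Insert 853: h=11, slot 11 occupied -> index 12.
Insert 491: h=7, slot 7 empty -> index 7.
Insert 309: h=11, slots 11,12 occupied -> index 15.
Insert 989: h=11, slots 11,12,15 occupied -> index 3.
Insert 124: h=16, slot 16 empty -> index 16.
Table: [-, -, -, 989, -, -, 800, 491, -, -, 584, 938, 853, -, -, 309, 124]

309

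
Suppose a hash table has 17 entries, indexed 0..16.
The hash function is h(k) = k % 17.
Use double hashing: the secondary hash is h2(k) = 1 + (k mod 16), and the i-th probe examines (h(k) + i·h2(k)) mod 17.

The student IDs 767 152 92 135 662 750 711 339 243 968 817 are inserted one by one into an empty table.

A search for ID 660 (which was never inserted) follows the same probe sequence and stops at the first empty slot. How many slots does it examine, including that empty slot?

4

Insert 767: h=2, slot 2 empty → index 2.
Insert 152: h=16, slot 16 empty → index 16.
Insert 92: h=7, slot 7 empty → index 7.
Insert 135: h=16, h2=8, slots 16,7 occupied → index 15.
Insert 662: h=16, h2=7, slot 16 occupied → index 6.
Insert 750: h=2, h2=15, slot 2 occupied → index 0.
Insert 711: h=14, slot 14 empty → index 14.
Insert 339: h=16, h2=4, slot 16 occupied → index 3.
Insert 243: h=5, slot 5 empty → index 5.
Insert 968: h=16, h2=9, slot 16 occupied → index 8.
Insert 817: h=1, slot 1 empty → index 1.
Table: [750, 817, 767, 339, ∅, 243, 662, 92, 968, ∅, ∅, ∅, ∅, ∅, 711, 135, 152]
Lookup 660: h=14, h2=5, probe 14,2,7,12 → slot 12 empty, not found.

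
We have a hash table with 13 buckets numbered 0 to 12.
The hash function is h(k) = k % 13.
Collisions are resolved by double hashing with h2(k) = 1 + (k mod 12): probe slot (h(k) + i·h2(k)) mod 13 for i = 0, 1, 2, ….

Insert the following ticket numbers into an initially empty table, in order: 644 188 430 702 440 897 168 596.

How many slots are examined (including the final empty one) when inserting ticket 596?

644 hashes to 7; slot 7 is free → place at 7.
188 hashes to 6; slot 6 is free → place at 6.
430 hashes to 1; slot 1 is free → place at 1.
702 hashes to 0; slot 0 is free → place at 0.
440 hashes to 11; slot 11 is free → place at 11.
897 hashes to 0, h2=10; 0 taken → place at 10.
168 hashes to 12; slot 12 is free → place at 12.
596 hashes to 11, h2=9; 11,7 taken → place at 3.
Table: [702, 430, ∅, 596, ∅, ∅, 188, 644, ∅, ∅, 897, 440, 168]

3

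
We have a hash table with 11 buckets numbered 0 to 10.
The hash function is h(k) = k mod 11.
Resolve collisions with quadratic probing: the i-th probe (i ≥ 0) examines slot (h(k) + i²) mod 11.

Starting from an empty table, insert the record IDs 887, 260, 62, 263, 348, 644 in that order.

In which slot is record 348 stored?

887: h=7 => slot 7
260: h=7, probe 7,8 => slot 8
62: h=7, probe 7,8,0 => slot 0
263: h=10 => slot 10
348: h=7, probe 7,8,0,5 => slot 5
644: h=6 => slot 6
Table: [62, ., ., ., ., 348, 644, 887, 260, ., 263]

5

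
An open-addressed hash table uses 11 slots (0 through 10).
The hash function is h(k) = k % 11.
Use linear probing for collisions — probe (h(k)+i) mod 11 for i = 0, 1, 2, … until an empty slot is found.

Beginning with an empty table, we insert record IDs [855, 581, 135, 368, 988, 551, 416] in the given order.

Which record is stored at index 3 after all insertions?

Insert 855: h=8, slot 8 empty => index 8.
Insert 581: h=9, slot 9 empty => index 9.
Insert 135: h=3, slot 3 empty => index 3.
Insert 368: h=5, slot 5 empty => index 5.
Insert 988: h=9, slot 9 occupied => index 10.
Insert 551: h=1, slot 1 empty => index 1.
Insert 416: h=9, slots 9,10 occupied => index 0.
Table: [416, 551, —, 135, —, 368, —, —, 855, 581, 988]

135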